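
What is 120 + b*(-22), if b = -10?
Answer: 340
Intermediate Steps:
120 + b*(-22) = 120 - 10*(-22) = 120 + 220 = 340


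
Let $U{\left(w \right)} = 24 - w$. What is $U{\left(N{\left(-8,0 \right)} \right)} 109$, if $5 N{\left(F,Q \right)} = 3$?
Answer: $\frac{12753}{5} \approx 2550.6$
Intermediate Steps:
$N{\left(F,Q \right)} = \frac{3}{5}$ ($N{\left(F,Q \right)} = \frac{1}{5} \cdot 3 = \frac{3}{5}$)
$U{\left(N{\left(-8,0 \right)} \right)} 109 = \left(24 - \frac{3}{5}\right) 109 = \frac{117}{5} \cdot 109 = \frac{12753}{5}$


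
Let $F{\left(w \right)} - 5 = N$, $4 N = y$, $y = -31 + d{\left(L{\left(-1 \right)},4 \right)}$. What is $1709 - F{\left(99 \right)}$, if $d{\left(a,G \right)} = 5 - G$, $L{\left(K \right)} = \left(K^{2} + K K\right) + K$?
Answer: $\frac{3423}{2} \approx 1711.5$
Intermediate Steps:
$L{\left(K \right)} = K + 2 K^{2}$ ($L{\left(K \right)} = \left(K^{2} + K^{2}\right) + K = 2 K^{2} + K = K + 2 K^{2}$)
$y = -30$ ($y = -31 + \left(5 - 4\right) = -31 + 1 = -30$)
$N = - \frac{15}{2}$ ($N = \frac{1}{4} \left(-30\right) = - \frac{15}{2} \approx -7.5$)
$F{\left(w \right)} = - \frac{5}{2}$ ($F{\left(w \right)} = 5 - \frac{15}{2} = - \frac{5}{2}$)
$1709 - F{\left(99 \right)} = 1709 - - \frac{5}{2} = 1709 + \frac{5}{2} = \frac{3423}{2}$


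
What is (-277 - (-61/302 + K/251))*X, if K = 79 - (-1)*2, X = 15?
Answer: -315094575/75802 ≈ -4156.8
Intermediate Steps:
K = 81 (K = 79 - 1*(-2) = 79 + 2 = 81)
(-277 - (-61/302 + K/251))*X = (-277 - (-61/302 + 81/251))*15 = (-277 - 1*9151/75802)*15 = (-277 - 9151/75802)*15 = -21006305/75802*15 = -315094575/75802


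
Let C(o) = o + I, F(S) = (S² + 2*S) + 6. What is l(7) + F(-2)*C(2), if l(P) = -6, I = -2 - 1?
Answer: -12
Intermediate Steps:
I = -3
F(S) = 6 + S² + 2*S
C(o) = -3 + o (C(o) = o - 3 = -3 + o)
l(7) + F(-2)*C(2) = -6 + (6 + (-2)² + 2*(-2))*(-3 + 2) = -6 + (6 + 4 - 4)*(-1) = -6 + 6*(-1) = -6 - 6 = -12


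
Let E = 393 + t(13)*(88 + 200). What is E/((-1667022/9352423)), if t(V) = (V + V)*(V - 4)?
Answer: -211317997685/555674 ≈ -3.8029e+5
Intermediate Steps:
t(V) = 2*V*(-4 + V) (t(V) = (2*V)*(-4 + V) = 2*V*(-4 + V))
E = 67785 (E = 393 + (2*13*(-4 + 13))*(88 + 200) = 393 + (2*13*9)*288 = 393 + 234*288 = 393 + 67392 = 67785)
E/((-1667022/9352423)) = 67785/((-1667022/9352423)) = 67785/((-1667022*1/9352423)) = 67785/(-1667022/9352423) = 67785*(-9352423/1667022) = -211317997685/555674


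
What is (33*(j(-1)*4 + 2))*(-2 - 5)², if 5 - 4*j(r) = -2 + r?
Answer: 16170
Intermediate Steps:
j(r) = 7/4 - r/4 (j(r) = 5/4 - (-2 + r)/4 = 5/4 + (½ - r/4) = 7/4 - r/4)
(33*(j(-1)*4 + 2))*(-2 - 5)² = (33*((7/4 - ¼*(-1))*4 + 2))*(-2 - 5)² = (33*((7/4 + ¼)*4 + 2))*(-7)² = (33*(2*4 + 2))*49 = (33*(8 + 2))*49 = (33*10)*49 = 330*49 = 16170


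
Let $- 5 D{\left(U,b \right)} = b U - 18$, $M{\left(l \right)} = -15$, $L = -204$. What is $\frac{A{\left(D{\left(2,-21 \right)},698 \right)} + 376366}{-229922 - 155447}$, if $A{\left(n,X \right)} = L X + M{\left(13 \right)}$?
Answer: $- \frac{233959}{385369} \approx -0.6071$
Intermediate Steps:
$D{\left(U,b \right)} = \frac{18}{5} - \frac{U b}{5}$ ($D{\left(U,b \right)} = - \frac{b U - 18}{5} = - \frac{U b - 18}{5} = - \frac{-18 + U b}{5} = \frac{18}{5} - \frac{U b}{5}$)
$A{\left(n,X \right)} = -15 - 204 X$ ($A{\left(n,X \right)} = - 204 X - 15 = -15 - 204 X$)
$\frac{A{\left(D{\left(2,-21 \right)},698 \right)} + 376366}{-229922 - 155447} = \frac{\left(-15 - 142392\right) + 376366}{-229922 - 155447} = \frac{\left(-15 - 142392\right) + 376366}{-385369} = \left(-142407 + 376366\right) \left(- \frac{1}{385369}\right) = 233959 \left(- \frac{1}{385369}\right) = - \frac{233959}{385369}$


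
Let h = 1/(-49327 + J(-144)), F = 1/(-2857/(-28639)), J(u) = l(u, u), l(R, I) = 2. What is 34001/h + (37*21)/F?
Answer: -48030445348786/28639 ≈ -1.6771e+9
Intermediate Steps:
J(u) = 2
F = 28639/2857 (F = 1/(-2857*(-1/28639)) = 1/(2857/28639) = 28639/2857 ≈ 10.024)
h = -1/49325 (h = 1/(-49327 + 2) = 1/(-49325) = -1/49325 ≈ -2.0274e-5)
34001/h + (37*21)/F = 34001/(-1/49325) + (37*21)/(28639/2857) = 34001*(-49325) + 777*(2857/28639) = -1677099325 + 2219889/28639 = -48030445348786/28639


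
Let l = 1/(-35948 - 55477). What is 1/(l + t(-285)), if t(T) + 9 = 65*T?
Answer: -91425/1694470951 ≈ -5.3955e-5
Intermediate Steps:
l = -1/91425 (l = 1/(-91425) = -1/91425 ≈ -1.0938e-5)
t(T) = -9 + 65*T
1/(l + t(-285)) = 1/(-1/91425 + (-9 + 65*(-285))) = 1/(-1/91425 + (-9 - 18525)) = 1/(-1/91425 - 18534) = 1/(-1694470951/91425) = -91425/1694470951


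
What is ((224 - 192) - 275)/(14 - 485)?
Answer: 81/157 ≈ 0.51592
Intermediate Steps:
((224 - 192) - 275)/(14 - 485) = (32 - 275)/(-471) = -243*(-1/471) = 81/157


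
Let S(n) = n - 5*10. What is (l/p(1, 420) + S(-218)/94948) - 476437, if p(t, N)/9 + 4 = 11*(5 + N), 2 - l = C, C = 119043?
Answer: -475429659608521/997879743 ≈ -4.7644e+5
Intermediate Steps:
l = -119041 (l = 2 - 1*119043 = 2 - 119043 = -119041)
p(t, N) = 459 + 99*N (p(t, N) = -36 + 9*(11*(5 + N)) = -36 + 9*(55 + 11*N) = -36 + (495 + 99*N) = 459 + 99*N)
S(n) = -50 + n (S(n) = n - 50 = -50 + n)
(l/p(1, 420) + S(-218)/94948) - 476437 = (-119041/(459 + 99*420) + (-50 - 218)/94948) - 476437 = (-119041/(459 + 41580) - 268*1/94948) - 476437 = (-119041/42039 - 67/23737) - 476437 = -2828492830/997879743 - 476437 = -475429659608521/997879743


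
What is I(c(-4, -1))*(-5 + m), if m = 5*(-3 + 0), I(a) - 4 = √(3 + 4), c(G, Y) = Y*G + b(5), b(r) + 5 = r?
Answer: -80 - 20*√7 ≈ -132.92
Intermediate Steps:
b(r) = -5 + r
c(G, Y) = G*Y (c(G, Y) = Y*G + (-5 + 5) = G*Y + 0 = G*Y)
I(a) = 4 + √7 (I(a) = 4 + √(3 + 4) = 4 + √7)
m = -15 (m = 5*(-3) = -15)
I(c(-4, -1))*(-5 + m) = (4 + √7)*(-5 - 15) = (4 + √7)*(-20) = -80 - 20*√7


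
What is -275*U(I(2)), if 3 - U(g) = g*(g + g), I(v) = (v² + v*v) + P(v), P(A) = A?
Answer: 54175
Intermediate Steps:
I(v) = v + 2*v² (I(v) = (v² + v*v) + v = (v² + v²) + v = 2*v² + v = v + 2*v²)
U(g) = 3 - 2*g² (U(g) = 3 - g*(g + g) = 3 - g*2*g = 3 - 2*g²)
-275*U(I(2)) = -275*(3 - 2*4*(1 + 2*2)²) = -275*(3 - 2*4*(1 + 4)²) = -275*(3 - 2*(2*5)²) = -275*(3 - 2*10²) = -275*(3 - 2*100) = -275*(3 - 200) = -275*(-197) = 54175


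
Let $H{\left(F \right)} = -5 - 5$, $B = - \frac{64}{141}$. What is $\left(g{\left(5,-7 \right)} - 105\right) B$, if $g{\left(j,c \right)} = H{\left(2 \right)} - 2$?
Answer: $\frac{2496}{47} \approx 53.106$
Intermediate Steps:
$B = - \frac{64}{141}$ ($B = \left(-64\right) \frac{1}{141} = - \frac{64}{141} \approx -0.4539$)
$H{\left(F \right)} = -10$
$g{\left(j,c \right)} = -12$ ($g{\left(j,c \right)} = -10 - 2 = -12$)
$\left(g{\left(5,-7 \right)} - 105\right) B = \left(-12 - 105\right) \left(- \frac{64}{141}\right) = \left(-117\right) \left(- \frac{64}{141}\right) = \frac{2496}{47}$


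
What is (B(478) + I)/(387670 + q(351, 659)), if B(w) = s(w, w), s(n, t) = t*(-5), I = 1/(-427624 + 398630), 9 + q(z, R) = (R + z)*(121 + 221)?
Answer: -69295661/21254950514 ≈ -0.0032602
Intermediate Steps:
q(z, R) = -9 + 342*R + 342*z (q(z, R) = -9 + (R + z)*(121 + 221) = -9 + (R + z)*342 = -9 + (342*R + 342*z) = -9 + 342*R + 342*z)
I = -1/28994 (I = 1/(-28994) = -1/28994 ≈ -3.4490e-5)
s(n, t) = -5*t
B(w) = -5*w
(B(478) + I)/(387670 + q(351, 659)) = (-5*478 - 1/28994)/(387670 + (-9 + 342*659 + 342*351)) = (-2390 - 1/28994)/(387670 + (-9 + 225378 + 120042)) = -69295661/(28994*(387670 + 345411)) = -69295661/28994/733081 = -69295661/28994*1/733081 = -69295661/21254950514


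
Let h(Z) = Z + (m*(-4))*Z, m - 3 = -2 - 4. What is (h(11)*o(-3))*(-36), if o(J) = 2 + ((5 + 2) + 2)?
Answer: -56628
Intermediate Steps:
o(J) = 11 (o(J) = 2 + (7 + 2) = 2 + 9 = 11)
m = -3 (m = 3 + (-2 - 4) = 3 - 6 = -3)
h(Z) = 13*Z (h(Z) = Z + (-3*(-4))*Z = Z + 12*Z = 13*Z)
(h(11)*o(-3))*(-36) = ((13*11)*11)*(-36) = (143*11)*(-36) = 1573*(-36) = -56628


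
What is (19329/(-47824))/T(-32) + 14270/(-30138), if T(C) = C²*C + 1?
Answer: -11180603403379/23613861501552 ≈ -0.47348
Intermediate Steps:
T(C) = 1 + C³ (T(C) = C³ + 1 = 1 + C³)
(19329/(-47824))/T(-32) + 14270/(-30138) = (19329/(-47824))/(1 + (-32)³) + 14270/(-30138) = (19329*(-1/47824))/(1 - 32768) + 14270*(-1/30138) = -19329/47824/(-32767) - 7135/15069 = -19329/47824*(-1/32767) - 7135/15069 = 19329/1567049008 - 7135/15069 = -11180603403379/23613861501552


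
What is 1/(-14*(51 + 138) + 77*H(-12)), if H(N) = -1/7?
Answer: -1/2657 ≈ -0.00037636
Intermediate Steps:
H(N) = -1/7 (H(N) = -1*1/7 = -1/7)
1/(-14*(51 + 138) + 77*H(-12)) = 1/(-14*(51 + 138) + 77*(-1/7)) = 1/(-14*189 - 11) = 1/(-2646 - 11) = 1/(-2657) = -1/2657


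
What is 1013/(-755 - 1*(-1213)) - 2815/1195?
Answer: -15747/109462 ≈ -0.14386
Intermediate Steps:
1013/(-755 - 1*(-1213)) - 2815/1195 = 1013/(-755 + 1213) - 2815*1/1195 = 1013/458 - 563/239 = -15747/109462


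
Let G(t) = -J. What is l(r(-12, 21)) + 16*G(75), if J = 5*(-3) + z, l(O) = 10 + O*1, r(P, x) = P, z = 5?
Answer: 158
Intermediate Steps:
l(O) = 10 + O
J = -10 (J = 5*(-3) + 5 = -15 + 5 = -10)
G(t) = 10 (G(t) = -1*(-10) = 10)
l(r(-12, 21)) + 16*G(75) = (10 - 12) + 16*10 = -2 + 160 = 158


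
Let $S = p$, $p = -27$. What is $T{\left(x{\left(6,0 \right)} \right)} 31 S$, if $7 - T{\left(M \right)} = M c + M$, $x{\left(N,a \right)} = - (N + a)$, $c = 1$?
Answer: $-15903$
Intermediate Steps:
$S = -27$
$x{\left(N,a \right)} = - N - a$
$T{\left(M \right)} = 7 - 2 M$ ($T{\left(M \right)} = 7 - \left(M 1 + M\right) = 7 - \left(M + M\right) = 7 - 2 M$)
$T{\left(x{\left(6,0 \right)} \right)} 31 S = \left(7 - 2 \left(\left(-1\right) 6 - 0\right)\right) 31 \left(-27\right) = \left(7 - 2 \left(-6 + 0\right)\right) 31 \left(-27\right) = \left(7 - -12\right) 31 \left(-27\right) = \left(7 + 12\right) 31 \left(-27\right) = 19 \cdot 31 \left(-27\right) = 589 \left(-27\right) = -15903$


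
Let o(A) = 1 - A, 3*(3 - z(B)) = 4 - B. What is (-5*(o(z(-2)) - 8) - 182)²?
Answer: 20164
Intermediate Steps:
z(B) = 5/3 + B/3 (z(B) = 3 - (4 - B)/3 = 3 + (-4/3 + B/3) = 5/3 + B/3)
(-5*(o(z(-2)) - 8) - 182)² = (-5*((1 - (5/3 + (⅓)*(-2))) - 8) - 182)² = (-5*((1 - (5/3 - ⅔)) - 8) - 182)² = (-5*((1 - 1*1) - 8) - 182)² = (-5*((1 - 1) - 8) - 182)² = (-5*(0 - 8) - 182)² = (-5*(-8) - 182)² = (40 - 182)² = (-142)² = 20164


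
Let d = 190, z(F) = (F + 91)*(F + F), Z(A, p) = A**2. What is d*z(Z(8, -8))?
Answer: 3769600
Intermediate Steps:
z(F) = 2*F*(91 + F) (z(F) = (91 + F)*(2*F) = 2*F*(91 + F))
d*z(Z(8, -8)) = 190*(2*8**2*(91 + 8**2)) = 190*(2*64*(91 + 64)) = 190*(2*64*155) = 190*19840 = 3769600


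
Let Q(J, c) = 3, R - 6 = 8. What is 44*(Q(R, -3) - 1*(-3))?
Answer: 264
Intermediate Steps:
R = 14 (R = 6 + 8 = 14)
44*(Q(R, -3) - 1*(-3)) = 44*(3 - 1*(-3)) = 44*(3 + 3) = 44*6 = 264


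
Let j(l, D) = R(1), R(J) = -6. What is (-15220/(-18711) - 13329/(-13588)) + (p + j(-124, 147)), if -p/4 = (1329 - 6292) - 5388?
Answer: 10525693533343/254245068 ≈ 41400.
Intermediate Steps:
j(l, D) = -6
p = 41404 (p = -4*((1329 - 6292) - 5388) = -4*(-4963 - 5388) = -4*(-10351) = 41404)
(-15220/(-18711) - 13329/(-13588)) + (p + j(-124, 147)) = (-15220/(-18711) - 13329/(-13588)) + (41404 - 6) = (-15220*(-1/18711) - 13329*(-1/13588)) + 41398 = (15220/18711 + 13329/13588) + 41398 = 456208279/254245068 + 41398 = 10525693533343/254245068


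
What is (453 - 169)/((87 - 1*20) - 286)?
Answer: -284/219 ≈ -1.2968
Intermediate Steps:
(453 - 169)/((87 - 1*20) - 286) = 284/((87 - 20) - 286) = 284/(67 - 286) = 284/(-219) = 284*(-1/219) = -284/219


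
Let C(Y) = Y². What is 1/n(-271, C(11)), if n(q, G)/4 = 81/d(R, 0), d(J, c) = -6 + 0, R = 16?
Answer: -1/54 ≈ -0.018519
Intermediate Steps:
d(J, c) = -6
n(q, G) = -54 (n(q, G) = 4*(81/(-6)) = 4*(81*(-⅙)) = 4*(-27/2) = -54)
1/n(-271, C(11)) = 1/(-54) = -1/54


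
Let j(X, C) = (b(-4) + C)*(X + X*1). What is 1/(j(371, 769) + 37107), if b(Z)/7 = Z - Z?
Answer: 1/607705 ≈ 1.6455e-6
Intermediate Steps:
b(Z) = 0 (b(Z) = 7*(Z - Z) = 7*0 = 0)
j(X, C) = 2*C*X (j(X, C) = (0 + C)*(X + X*1) = C*(X + X) = C*(2*X) = 2*C*X)
1/(j(371, 769) + 37107) = 1/(2*769*371 + 37107) = 1/(570598 + 37107) = 1/607705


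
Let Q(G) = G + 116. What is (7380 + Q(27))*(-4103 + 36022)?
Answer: 240126637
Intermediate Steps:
Q(G) = 116 + G
(7380 + Q(27))*(-4103 + 36022) = (7380 + (116 + 27))*(-4103 + 36022) = (7380 + 143)*31919 = 7523*31919 = 240126637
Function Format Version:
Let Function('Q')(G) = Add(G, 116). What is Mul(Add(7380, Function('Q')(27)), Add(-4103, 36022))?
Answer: 240126637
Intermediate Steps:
Function('Q')(G) = Add(116, G)
Mul(Add(7380, Function('Q')(27)), Add(-4103, 36022)) = Mul(Add(7380, Add(116, 27)), Add(-4103, 36022)) = Mul(Add(7380, 143), 31919) = Mul(7523, 31919) = 240126637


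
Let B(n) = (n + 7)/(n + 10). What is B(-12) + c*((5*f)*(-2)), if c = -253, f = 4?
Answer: 20245/2 ≈ 10123.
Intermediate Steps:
B(n) = (7 + n)/(10 + n)
B(-12) + c*((5*f)*(-2)) = (7 - 12)/(10 - 12) - 253*5*4*(-2) = -5/(-2) - 5060*(-2) = -½*(-5) - 253*(-40) = 5/2 + 10120 = 20245/2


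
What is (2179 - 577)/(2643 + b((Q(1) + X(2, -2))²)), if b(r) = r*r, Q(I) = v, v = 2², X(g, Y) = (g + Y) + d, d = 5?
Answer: 267/1534 ≈ 0.17405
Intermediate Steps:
X(g, Y) = 5 + Y + g (X(g, Y) = (g + Y) + 5 = (Y + g) + 5 = 5 + Y + g)
v = 4
Q(I) = 4
b(r) = r²
(2179 - 577)/(2643 + b((Q(1) + X(2, -2))²)) = (2179 - 577)/(2643 + ((4 + (5 - 2 + 2))²)²) = 1602/(2643 + ((4 + 5)²)²) = 1602/(2643 + (9²)²) = 1602/(2643 + 81²) = 1602/(2643 + 6561) = 1602/9204 = 1602*(1/9204) = 267/1534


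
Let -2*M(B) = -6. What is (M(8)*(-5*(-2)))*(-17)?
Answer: -510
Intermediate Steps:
M(B) = 3 (M(B) = -½*(-6) = 3)
(M(8)*(-5*(-2)))*(-17) = (3*(-5*(-2)))*(-17) = (3*10)*(-17) = 30*(-17) = -510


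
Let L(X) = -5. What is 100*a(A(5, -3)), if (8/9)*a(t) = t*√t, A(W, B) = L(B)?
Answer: -1125*I*√5/2 ≈ -1257.8*I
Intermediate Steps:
A(W, B) = -5
a(t) = 9*t^(3/2)/8 (a(t) = 9*(t*√t)/8 = 9*t^(3/2)/8)
100*a(A(5, -3)) = 100*(9*(-5)^(3/2)/8) = 100*(9*(-5*I*√5)/8) = 100*(-45*I*√5/8) = -1125*I*√5/2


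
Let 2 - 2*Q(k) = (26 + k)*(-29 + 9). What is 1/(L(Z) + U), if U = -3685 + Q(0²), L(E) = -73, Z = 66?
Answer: -1/3497 ≈ -0.00028596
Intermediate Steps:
Q(k) = 261 + 10*k (Q(k) = 1 - (26 + k)*(-29 + 9)/2 = 1 - (26 + k)*(-20)/2 = 1 - (-520 - 20*k)/2 = 1 + (260 + 10*k) = 261 + 10*k)
U = -3424 (U = -3685 + (261 + 10*0²) = -3685 + (261 + 10*0) = -3685 + (261 + 0) = -3685 + 261 = -3424)
1/(L(Z) + U) = 1/(-73 - 3424) = 1/(-3497) = -1/3497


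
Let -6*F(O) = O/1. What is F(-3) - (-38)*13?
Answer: 989/2 ≈ 494.50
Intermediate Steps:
F(O) = -O/6 (F(O) = -O/(6*1) = -O/6)
F(-3) - (-38)*13 = -1/6*(-3) - (-38)*13 = 1/2 - 38*(-13) = 1/2 + 494 = 989/2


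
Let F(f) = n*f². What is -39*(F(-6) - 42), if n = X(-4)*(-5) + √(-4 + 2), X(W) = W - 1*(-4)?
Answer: 1638 - 1404*I*√2 ≈ 1638.0 - 1985.6*I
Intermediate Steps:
X(W) = 4 + W (X(W) = W + 4 = 4 + W)
n = I*√2 (n = (4 - 4)*(-5) + √(-4 + 2) = 0*(-5) + √(-2) = 0 + I*√2 = I*√2 ≈ 1.4142*I)
F(f) = I*√2*f² (F(f) = (I*√2)*f² = I*√2*f²)
-39*(F(-6) - 42) = -39*(I*√2*(-6)² - 42) = -39*(I*√2*36 - 42) = -39*(36*I*√2 - 42) = -39*(-42 + 36*I*√2) = 1638 - 1404*I*√2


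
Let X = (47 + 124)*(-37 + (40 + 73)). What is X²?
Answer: 168896016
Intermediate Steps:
X = 12996 (X = 171*(-37 + 113) = 171*76 = 12996)
X² = 12996² = 168896016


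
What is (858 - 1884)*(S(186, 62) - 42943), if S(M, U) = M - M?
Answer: 44059518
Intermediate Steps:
S(M, U) = 0
(858 - 1884)*(S(186, 62) - 42943) = (858 - 1884)*(0 - 42943) = -1026*(-42943) = 44059518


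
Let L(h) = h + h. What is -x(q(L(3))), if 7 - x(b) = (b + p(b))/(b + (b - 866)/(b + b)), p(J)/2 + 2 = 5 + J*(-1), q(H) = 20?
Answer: 119/23 ≈ 5.1739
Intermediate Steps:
L(h) = 2*h
p(J) = 6 - 2*J (p(J) = -4 + 2*(5 + J*(-1)) = -4 + 2*(5 - J) = -4 + (10 - 2*J) = 6 - 2*J)
x(b) = 7 - (6 - b)/(b + (-866 + b)/(2*b)) (x(b) = 7 - (b + (6 - 2*b))/(b + (b - 866)/(b + b)) = 7 - (6 - b)/(b + (-866 + b)/((2*b))) = 7 - (6 - b)/(b + (-866 + b)*(1/(2*b))) = 7 - (6 - b)/(b + (-866 + b)/(2*b)))
-x(q(L(3))) = -(-6062 - 5*20 + 16*20²)/(-866 + 20 + 2*20²) = -(-6062 - 100 + 16*400)/(-866 + 20 + 2*400) = -(-6062 - 100 + 6400)/(-866 + 20 + 800) = -238/(-46) = -(-1)*238/46 = -1*(-119/23) = 119/23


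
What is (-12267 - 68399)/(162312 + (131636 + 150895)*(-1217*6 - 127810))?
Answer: 40333/19086583080 ≈ 2.1132e-6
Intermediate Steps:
(-12267 - 68399)/(162312 + (131636 + 150895)*(-1217*6 - 127810)) = -80666/(162312 + 282531*(-7302 - 127810)) = -80666/(162312 + 282531*(-135112)) = -80666/(162312 - 38173328472) = -80666/(-38173166160) = -80666*(-1/38173166160) = 40333/19086583080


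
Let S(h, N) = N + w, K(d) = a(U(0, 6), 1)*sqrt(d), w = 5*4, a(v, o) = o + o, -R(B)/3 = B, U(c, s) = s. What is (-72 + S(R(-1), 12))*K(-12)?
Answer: -160*I*sqrt(3) ≈ -277.13*I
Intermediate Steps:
R(B) = -3*B
a(v, o) = 2*o
w = 20
K(d) = 2*sqrt(d) (K(d) = (2*1)*sqrt(d) = 2*sqrt(d))
S(h, N) = 20 + N (S(h, N) = N + 20 = 20 + N)
(-72 + S(R(-1), 12))*K(-12) = (-72 + (20 + 12))*(2*sqrt(-12)) = (-72 + 32)*(2*(2*I*sqrt(3))) = -160*I*sqrt(3)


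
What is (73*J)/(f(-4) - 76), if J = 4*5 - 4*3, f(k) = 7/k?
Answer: -2336/311 ≈ -7.5113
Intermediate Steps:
J = 8 (J = 20 - 12 = 8)
(73*J)/(f(-4) - 76) = (73*8)/(7/(-4) - 76) = 584/(7*(-¼) - 76) = 584/(-7/4 - 76) = 584/(-311/4) = 584*(-4/311) = -2336/311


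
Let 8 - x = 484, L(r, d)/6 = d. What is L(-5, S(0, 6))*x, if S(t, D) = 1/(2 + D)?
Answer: -357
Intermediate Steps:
L(r, d) = 6*d
x = -476 (x = 8 - 1*484 = 8 - 484 = -476)
L(-5, S(0, 6))*x = (6/(2 + 6))*(-476) = (6/8)*(-476) = (6*(⅛))*(-476) = (¾)*(-476) = -357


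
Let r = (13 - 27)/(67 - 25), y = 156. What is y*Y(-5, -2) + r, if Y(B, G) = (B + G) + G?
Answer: -4213/3 ≈ -1404.3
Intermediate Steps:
r = -⅓ (r = -14/42 = -14*1/42 = -⅓ ≈ -0.33333)
Y(B, G) = B + 2*G
y*Y(-5, -2) + r = 156*(-5 + 2*(-2)) - ⅓ = 156*(-5 - 4) - ⅓ = 156*(-9) - ⅓ = -1404 - ⅓ = -4213/3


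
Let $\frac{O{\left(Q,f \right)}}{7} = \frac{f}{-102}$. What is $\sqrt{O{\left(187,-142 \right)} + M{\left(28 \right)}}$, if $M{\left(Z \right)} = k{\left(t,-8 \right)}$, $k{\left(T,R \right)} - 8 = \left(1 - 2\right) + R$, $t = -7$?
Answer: $\frac{\sqrt{22746}}{51} \approx 2.9572$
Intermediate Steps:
$k{\left(T,R \right)} = 7 + R$ ($k{\left(T,R \right)} = 8 + \left(\left(1 - 2\right) + R\right) = 8 + \left(-1 + R\right) = 7 + R$)
$O{\left(Q,f \right)} = - \frac{7 f}{102}$ ($O{\left(Q,f \right)} = 7 \frac{f}{-102} = 7 f \left(- \frac{1}{102}\right) = 7 \left(- \frac{f}{102}\right) = - \frac{7 f}{102}$)
$M{\left(Z \right)} = -1$ ($M{\left(Z \right)} = 7 - 8 = -1$)
$\sqrt{O{\left(187,-142 \right)} + M{\left(28 \right)}} = \sqrt{\left(- \frac{7}{102}\right) \left(-142\right) - 1} = \sqrt{\frac{497}{51} - 1} = \sqrt{\frac{446}{51}} = \frac{\sqrt{22746}}{51}$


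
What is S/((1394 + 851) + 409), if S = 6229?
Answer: 6229/2654 ≈ 2.3470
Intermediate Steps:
S/((1394 + 851) + 409) = 6229/((1394 + 851) + 409) = 6229/(2245 + 409) = 6229/2654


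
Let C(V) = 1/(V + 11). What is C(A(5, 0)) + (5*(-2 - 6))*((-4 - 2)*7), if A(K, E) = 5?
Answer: 26881/16 ≈ 1680.1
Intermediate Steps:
C(V) = 1/(11 + V)
C(A(5, 0)) + (5*(-2 - 6))*((-4 - 2)*7) = 1/(11 + 5) + (5*(-2 - 6))*((-4 - 2)*7) = 1/16 + (5*(-8))*(-6*7) = 1/16 - 40*(-42) = 1/16 + 1680 = 26881/16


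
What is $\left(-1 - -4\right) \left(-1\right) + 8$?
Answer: $5$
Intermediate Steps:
$\left(-1 - -4\right) \left(-1\right) + 8 = \left(-1 + 4\right) \left(-1\right) + 8 = 3 \left(-1\right) + 8 = -3 + 8 = 5$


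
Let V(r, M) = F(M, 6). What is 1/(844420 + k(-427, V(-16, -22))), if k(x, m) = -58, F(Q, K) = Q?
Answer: 1/844362 ≈ 1.1843e-6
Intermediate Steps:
V(r, M) = M
1/(844420 + k(-427, V(-16, -22))) = 1/(844420 - 58) = 1/844362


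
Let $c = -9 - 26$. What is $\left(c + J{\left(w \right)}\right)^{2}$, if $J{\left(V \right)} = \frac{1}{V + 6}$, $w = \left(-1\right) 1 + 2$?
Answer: $\frac{59536}{49} \approx 1215.0$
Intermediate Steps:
$w = 1$ ($w = -1 + 2 = 1$)
$J{\left(V \right)} = \frac{1}{6 + V}$
$c = -35$ ($c = -9 - 26 = -35$)
$\left(c + J{\left(w \right)}\right)^{2} = \left(-35 + \frac{1}{6 + 1}\right)^{2} = \left(-35 + \frac{1}{7}\right)^{2} = \left(- \frac{244}{7}\right)^{2} = \frac{59536}{49}$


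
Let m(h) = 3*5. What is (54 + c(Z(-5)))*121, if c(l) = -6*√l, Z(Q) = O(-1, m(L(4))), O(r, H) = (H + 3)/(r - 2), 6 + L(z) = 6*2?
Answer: 6534 - 726*I*√6 ≈ 6534.0 - 1778.3*I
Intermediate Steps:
L(z) = 6 (L(z) = -6 + 6*2 = -6 + 12 = 6)
m(h) = 15
O(r, H) = (3 + H)/(-2 + r)
Z(Q) = -6 (Z(Q) = (3 + 15)/(-2 - 1) = 18/(-3) = -⅓*18 = -6)
(54 + c(Z(-5)))*121 = (54 - 6*I*√6)*121 = 6534 - 726*I*√6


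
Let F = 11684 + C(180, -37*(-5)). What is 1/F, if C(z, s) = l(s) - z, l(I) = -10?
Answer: 1/11494 ≈ 8.7002e-5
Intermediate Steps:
C(z, s) = -10 - z
F = 11494 (F = 11684 + (-10 - 1*180) = 11684 + (-10 - 180) = 11684 - 190 = 11494)
1/F = 1/11494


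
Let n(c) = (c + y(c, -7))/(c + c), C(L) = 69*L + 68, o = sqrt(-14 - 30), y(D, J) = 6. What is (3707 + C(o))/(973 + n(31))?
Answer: 234050/60363 + 2852*I*sqrt(11)/20121 ≈ 3.8774 + 0.47011*I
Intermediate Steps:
o = 2*I*sqrt(11) (o = sqrt(-44) = 2*I*sqrt(11) ≈ 6.6332*I)
C(L) = 68 + 69*L
n(c) = (6 + c)/(2*c) (n(c) = (c + 6)/(c + c) = (6 + c)/((2*c)) = (6 + c)*(1/(2*c)) = (6 + c)/(2*c))
(3707 + C(o))/(973 + n(31)) = (3707 + (68 + 69*(2*I*sqrt(11))))/(973 + (1/2)*(6 + 31)/31) = (3707 + (68 + 138*I*sqrt(11)))/(973 + (1/2)*(1/31)*37) = (3775 + 138*I*sqrt(11))/(973 + 37/62) = (3775 + 138*I*sqrt(11))/(60363/62) = (3775 + 138*I*sqrt(11))*(62/60363) = 234050/60363 + 2852*I*sqrt(11)/20121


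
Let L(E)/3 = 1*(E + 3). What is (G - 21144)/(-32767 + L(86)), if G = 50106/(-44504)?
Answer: 470521341/723190000 ≈ 0.65062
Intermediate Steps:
L(E) = 9 + 3*E (L(E) = 3*(1*(E + 3)) = 3*(1*(3 + E)) = 3*(3 + E) = 9 + 3*E)
G = -25053/22252 (G = 50106*(-1/44504) = -25053/22252 ≈ -1.1259)
(G - 21144)/(-32767 + L(86)) = (-25053/22252 - 21144)/(-32767 + (9 + 3*86)) = -470521341/(22252*(-32767 + (9 + 258))) = -470521341/(22252*(-32767 + 267)) = -470521341/22252/(-32500) = -470521341/22252*(-1/32500) = 470521341/723190000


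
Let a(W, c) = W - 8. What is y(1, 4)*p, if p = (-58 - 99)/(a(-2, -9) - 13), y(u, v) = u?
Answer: 157/23 ≈ 6.8261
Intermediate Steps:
a(W, c) = -8 + W
p = 157/23 (p = (-58 - 99)/((-8 - 2) - 13) = -157/(-10 - 13) = -157/(-23) = -157*(-1/23) = 157/23 ≈ 6.8261)
y(1, 4)*p = 1*(157/23) = 157/23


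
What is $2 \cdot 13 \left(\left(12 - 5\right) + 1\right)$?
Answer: $208$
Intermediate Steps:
$2 \cdot 13 \left(\left(12 - 5\right) + 1\right) = 2 \cdot 13 \left(7 + 1\right) = 2 \cdot 13 \cdot 8 = 2 \cdot 104 = 208$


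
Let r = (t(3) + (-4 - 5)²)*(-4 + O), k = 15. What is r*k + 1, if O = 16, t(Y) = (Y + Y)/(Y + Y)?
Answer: 14761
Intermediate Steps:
t(Y) = 1 (t(Y) = (2*Y)/((2*Y)) = (2*Y)*(1/(2*Y)) = 1)
r = 984 (r = (1 + (-4 - 5)²)*(-4 + 16) = (1 + (-9)²)*12 = (1 + 81)*12 = 82*12 = 984)
r*k + 1 = 984*15 + 1 = 14760 + 1 = 14761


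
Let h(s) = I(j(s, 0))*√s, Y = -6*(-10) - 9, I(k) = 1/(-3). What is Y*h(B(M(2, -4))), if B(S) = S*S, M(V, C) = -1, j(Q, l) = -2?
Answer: -17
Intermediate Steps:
I(k) = -⅓ (I(k) = 1*(-⅓) = -⅓)
Y = 51 (Y = 60 - 9 = 51)
B(S) = S²
h(s) = -√s/3
Y*h(B(M(2, -4))) = 51*(-√((-1)²)/3) = 51*(-√1/3) = 51*(-⅓*1) = 51*(-⅓) = -17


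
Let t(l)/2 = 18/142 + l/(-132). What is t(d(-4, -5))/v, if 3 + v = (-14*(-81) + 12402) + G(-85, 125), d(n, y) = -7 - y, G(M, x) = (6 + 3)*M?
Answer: 5/224928 ≈ 2.2229e-5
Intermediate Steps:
G(M, x) = 9*M
v = 12768 (v = -3 + ((-14*(-81) + 12402) + 9*(-85)) = -3 + ((1134 + 12402) - 765) = -3 + (13536 - 765) = -3 + 12771 = 12768)
t(l) = 18/71 - l/66 (t(l) = 2*(18/142 + l/(-132)) = 2*(18*(1/142) + l*(-1/132)) = 2*(9/71 - l/132) = 18/71 - l/66)
t(d(-4, -5))/v = (18/71 - (-7 - 1*(-5))/66)/12768 = (18/71 - (-7 + 5)/66)*(1/12768) = (18/71 - 1/66*(-2))*(1/12768) = (18/71 + 1/33)*(1/12768) = (665/2343)*(1/12768) = 5/224928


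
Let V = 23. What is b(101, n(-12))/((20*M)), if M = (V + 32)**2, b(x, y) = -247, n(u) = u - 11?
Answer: -247/60500 ≈ -0.0040826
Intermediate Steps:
n(u) = -11 + u
M = 3025 (M = (23 + 32)**2 = 55**2 = 3025)
b(101, n(-12))/((20*M)) = -247/(20*3025) = -247/60500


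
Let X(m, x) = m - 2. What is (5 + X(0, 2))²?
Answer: 9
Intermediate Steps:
X(m, x) = -2 + m
(5 + X(0, 2))² = (5 + (-2 + 0))² = (5 - 2)² = 3² = 9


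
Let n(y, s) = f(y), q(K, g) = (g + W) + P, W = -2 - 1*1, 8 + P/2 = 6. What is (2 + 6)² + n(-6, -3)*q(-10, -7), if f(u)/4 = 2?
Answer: -48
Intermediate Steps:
P = -4 (P = -16 + 2*6 = -16 + 12 = -4)
f(u) = 8 (f(u) = 4*2 = 8)
W = -3 (W = -2 - 1 = -3)
q(K, g) = -7 + g (q(K, g) = (g - 3) - 4 = (-3 + g) - 4 = -7 + g)
n(y, s) = 8
(2 + 6)² + n(-6, -3)*q(-10, -7) = (2 + 6)² + 8*(-7 - 7) = 8² + 8*(-14) = 64 - 112 = -48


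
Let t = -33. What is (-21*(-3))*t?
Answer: -2079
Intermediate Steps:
(-21*(-3))*t = -21*(-3)*(-33) = 63*(-33) = -2079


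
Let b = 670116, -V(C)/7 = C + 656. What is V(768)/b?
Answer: -2492/167529 ≈ -0.014875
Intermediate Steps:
V(C) = -4592 - 7*C (V(C) = -7*(C + 656) = -7*(656 + C) = -4592 - 7*C)
V(768)/b = (-4592 - 7*768)/670116 = (-4592 - 5376)*(1/670116) = -9968*1/670116 = -2492/167529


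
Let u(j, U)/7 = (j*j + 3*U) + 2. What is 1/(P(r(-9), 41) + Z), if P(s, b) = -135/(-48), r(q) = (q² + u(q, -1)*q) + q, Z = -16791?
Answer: -16/268611 ≈ -5.9566e-5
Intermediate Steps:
u(j, U) = 14 + 7*j² + 21*U (u(j, U) = 7*((j*j + 3*U) + 2) = 7*((j² + 3*U) + 2) = 7*(2 + j² + 3*U) = 14 + 7*j² + 21*U)
r(q) = q + q² + q*(-7 + 7*q²) (r(q) = (q² + (14 + 7*q² + 21*(-1))*q) + q = (q² + (14 + 7*q² - 21)*q) + q = (q² + (-7 + 7*q²)*q) + q = (q² + q*(-7 + 7*q²)) + q = q + q² + q*(-7 + 7*q²))
P(s, b) = 45/16 (P(s, b) = -135*(-1/48) = 45/16)
1/(P(r(-9), 41) + Z) = 1/(45/16 - 16791) = 1/(-268611/16) = -16/268611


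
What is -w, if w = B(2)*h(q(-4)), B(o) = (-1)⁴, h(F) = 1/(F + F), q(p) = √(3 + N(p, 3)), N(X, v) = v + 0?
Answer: -√6/12 ≈ -0.20412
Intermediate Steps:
N(X, v) = v
q(p) = √6 (q(p) = √(3 + 3) = √6)
h(F) = 1/(2*F)
B(o) = 1
w = √6/12 (w = 1*(1/(2*(√6))) = 1*((√6/6)/2) = 1*(√6/12) = √6/12 ≈ 0.20412)
-w = -√6/12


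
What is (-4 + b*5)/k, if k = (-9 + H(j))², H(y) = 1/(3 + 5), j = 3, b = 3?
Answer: 704/5041 ≈ 0.13965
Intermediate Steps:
H(y) = ⅛ (H(y) = 1/8 = ⅛)
k = 5041/64 (k = (-9 + ⅛)² = (-71/8)² = 5041/64 ≈ 78.766)
(-4 + b*5)/k = (-4 + 3*5)/(5041/64) = (-4 + 15)*(64/5041) = 11*(64/5041) = 704/5041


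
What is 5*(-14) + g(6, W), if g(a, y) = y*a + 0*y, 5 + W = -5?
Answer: -130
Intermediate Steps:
W = -10 (W = -5 - 5 = -10)
g(a, y) = a*y (g(a, y) = a*y + 0 = a*y)
5*(-14) + g(6, W) = 5*(-14) + 6*(-10) = -70 - 60 = -130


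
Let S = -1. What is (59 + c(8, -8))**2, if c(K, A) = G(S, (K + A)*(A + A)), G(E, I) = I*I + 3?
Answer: 3844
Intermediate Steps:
G(E, I) = 3 + I**2 (G(E, I) = I**2 + 3 = 3 + I**2)
c(K, A) = 3 + 4*A**2*(A + K)**2 (c(K, A) = 3 + ((K + A)*(A + A))**2 = 3 + ((A + K)*(2*A))**2 = 3 + (2*A*(A + K))**2 = 3 + 4*A**2*(A + K)**2)
(59 + c(8, -8))**2 = (59 + (3 + 4*(-8)**2*(-8 + 8)**2))**2 = (59 + (3 + 4*64*0**2))**2 = (59 + (3 + 4*64*0))**2 = (59 + (3 + 0))**2 = (59 + 3)**2 = 62**2 = 3844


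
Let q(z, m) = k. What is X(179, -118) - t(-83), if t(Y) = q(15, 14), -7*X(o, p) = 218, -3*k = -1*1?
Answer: -661/21 ≈ -31.476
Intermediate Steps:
k = 1/3 (k = -(-1)/3 = -1/3*(-1) = 1/3 ≈ 0.33333)
q(z, m) = 1/3
X(o, p) = -218/7 (X(o, p) = -1/7*218 = -218/7)
t(Y) = 1/3
X(179, -118) - t(-83) = -218/7 - 1*1/3 = -218/7 - 1/3 = -661/21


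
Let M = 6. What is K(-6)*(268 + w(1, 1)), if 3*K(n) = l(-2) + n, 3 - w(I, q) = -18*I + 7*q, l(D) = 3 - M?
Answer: -846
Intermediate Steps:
l(D) = -3 (l(D) = 3 - 1*6 = 3 - 6 = -3)
w(I, q) = 3 - 7*q + 18*I (w(I, q) = 3 - (-18*I + 7*q) = 3 + (-7*q + 18*I) = 3 - 7*q + 18*I)
K(n) = -1 + n/3 (K(n) = (-3 + n)/3 = -1 + n/3)
K(-6)*(268 + w(1, 1)) = (-1 + (⅓)*(-6))*(268 + (3 - 7*1 + 18*1)) = (-1 - 2)*(268 + (3 - 7 + 18)) = -3*(268 + 14) = -3*282 = -846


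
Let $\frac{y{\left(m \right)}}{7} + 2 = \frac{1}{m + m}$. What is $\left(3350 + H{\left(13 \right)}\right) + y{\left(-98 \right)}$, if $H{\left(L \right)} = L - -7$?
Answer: $\frac{93967}{28} \approx 3356.0$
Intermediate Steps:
$y{\left(m \right)} = -14 + \frac{7}{2 m}$ ($y{\left(m \right)} = -14 + \frac{7}{m + m} = -14 + \frac{7}{2 m}$)
$H{\left(L \right)} = 7 + L$ ($H{\left(L \right)} = L + 7 = 7 + L$)
$\left(3350 + H{\left(13 \right)}\right) + y{\left(-98 \right)} = \left(3350 + \left(7 + 13\right)\right) - \left(14 - \frac{7}{2 \left(-98\right)}\right) = \left(3350 + 20\right) + \left(-14 + \frac{7}{2} \left(- \frac{1}{98}\right)\right) = 3370 - \frac{393}{28} = \frac{93967}{28}$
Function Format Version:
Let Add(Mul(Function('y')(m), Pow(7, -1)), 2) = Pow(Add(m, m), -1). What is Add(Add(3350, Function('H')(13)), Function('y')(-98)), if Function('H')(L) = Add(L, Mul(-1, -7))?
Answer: Rational(93967, 28) ≈ 3356.0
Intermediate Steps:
Function('y')(m) = Add(-14, Mul(Rational(7, 2), Pow(m, -1))) (Function('y')(m) = Add(-14, Mul(7, Pow(Add(m, m), -1))) = Add(-14, Mul(7, Pow(Mul(2, m), -1))) = Add(-14, Mul(7, Mul(Rational(1, 2), Pow(m, -1)))) = Add(-14, Mul(Rational(7, 2), Pow(m, -1))))
Function('H')(L) = Add(7, L) (Function('H')(L) = Add(L, 7) = Add(7, L))
Add(Add(3350, Function('H')(13)), Function('y')(-98)) = Add(Add(3350, Add(7, 13)), Add(-14, Mul(Rational(7, 2), Pow(-98, -1)))) = Add(Add(3350, 20), Add(-14, Mul(Rational(7, 2), Rational(-1, 98)))) = Add(3370, Add(-14, Rational(-1, 28))) = Add(3370, Rational(-393, 28)) = Rational(93967, 28)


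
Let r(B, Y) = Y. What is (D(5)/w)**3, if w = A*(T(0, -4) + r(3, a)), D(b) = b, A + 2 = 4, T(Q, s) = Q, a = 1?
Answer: 125/8 ≈ 15.625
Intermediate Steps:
A = 2 (A = -2 + 4 = 2)
w = 2 (w = 2*(0 + 1) = 2*1 = 2)
(D(5)/w)**3 = (5/2)**3 = 125/8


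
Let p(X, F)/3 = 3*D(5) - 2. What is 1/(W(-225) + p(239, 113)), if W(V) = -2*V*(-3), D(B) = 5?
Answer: -1/1311 ≈ -0.00076278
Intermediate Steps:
W(V) = 6*V
p(X, F) = 39 (p(X, F) = 3*(3*5 - 2) = 3*(15 - 2) = 3*13 = 39)
1/(W(-225) + p(239, 113)) = 1/(6*(-225) + 39) = 1/(-1350 + 39) = 1/(-1311) = -1/1311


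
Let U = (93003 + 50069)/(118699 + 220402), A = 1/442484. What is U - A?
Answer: 9043818821/21435252412 ≈ 0.42191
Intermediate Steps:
A = 1/442484 ≈ 2.2600e-6
U = 143072/339101 ≈ 0.42192
U - A = 143072/339101 - 1*1/442484 = 143072/339101 - 1/442484 = 9043818821/21435252412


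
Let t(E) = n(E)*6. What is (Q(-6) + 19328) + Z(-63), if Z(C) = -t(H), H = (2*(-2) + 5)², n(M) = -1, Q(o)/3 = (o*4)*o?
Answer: 19766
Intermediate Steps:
Q(o) = 12*o² (Q(o) = 3*((o*4)*o) = 3*((4*o)*o) = 3*(4*o²) = 12*o²)
H = 1 (H = (-4 + 5)² = 1² = 1)
t(E) = -6 (t(E) = -1*6 = -6)
Z(C) = 6 (Z(C) = -1*(-6) = 6)
(Q(-6) + 19328) + Z(-63) = (12*(-6)² + 19328) + 6 = (12*36 + 19328) + 6 = (432 + 19328) + 6 = 19760 + 6 = 19766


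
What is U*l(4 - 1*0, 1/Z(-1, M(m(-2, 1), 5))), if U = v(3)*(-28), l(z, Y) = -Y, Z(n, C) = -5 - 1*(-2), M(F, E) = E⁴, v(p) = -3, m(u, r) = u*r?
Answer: 28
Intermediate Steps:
m(u, r) = r*u
Z(n, C) = -3 (Z(n, C) = -5 + 2 = -3)
U = 84 (U = -3*(-28) = 84)
U*l(4 - 1*0, 1/Z(-1, M(m(-2, 1), 5))) = 84*(-1/(-3)) = 84*(-1*(-⅓)) = 84*(⅓) = 28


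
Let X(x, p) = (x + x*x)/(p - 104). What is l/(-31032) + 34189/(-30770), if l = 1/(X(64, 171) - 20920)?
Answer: -29653213269149/26687805246144 ≈ -1.1111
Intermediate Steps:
X(x, p) = (x + x**2)/(-104 + p)
l = -67/1397480 (l = 1/(64*(1 + 64)/(-104 + 171) - 20920) = 1/(64*65/67 - 20920) = 1/(64*(1/67)*65 - 20920) = 1/(4160/67 - 20920) = 1/(-1397480/67) = -67/1397480 ≈ -4.7943e-5)
l/(-31032) + 34189/(-30770) = -67/1397480/(-31032) + 34189/(-30770) = -67/1397480*(-1/31032) + 34189*(-1/30770) = 67/43366599360 - 34189/30770 = -29653213269149/26687805246144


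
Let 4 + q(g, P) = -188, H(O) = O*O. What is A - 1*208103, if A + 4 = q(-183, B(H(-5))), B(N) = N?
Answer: -208299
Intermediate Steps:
H(O) = O**2
q(g, P) = -192 (q(g, P) = -4 - 188 = -192)
A = -196 (A = -4 - 192 = -196)
A - 1*208103 = -196 - 1*208103 = -196 - 208103 = -208299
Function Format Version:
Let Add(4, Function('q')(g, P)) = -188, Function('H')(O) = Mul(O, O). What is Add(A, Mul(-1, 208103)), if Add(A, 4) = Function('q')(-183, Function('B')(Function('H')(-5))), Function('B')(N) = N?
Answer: -208299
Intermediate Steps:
Function('H')(O) = Pow(O, 2)
Function('q')(g, P) = -192 (Function('q')(g, P) = Add(-4, -188) = -192)
A = -196 (A = Add(-4, -192) = -196)
Add(A, Mul(-1, 208103)) = Add(-196, Mul(-1, 208103)) = Add(-196, -208103) = -208299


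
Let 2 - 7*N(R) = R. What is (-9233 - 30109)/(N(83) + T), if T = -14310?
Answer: 1162/423 ≈ 2.7470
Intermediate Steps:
N(R) = 2/7 - R/7
(-9233 - 30109)/(N(83) + T) = (-9233 - 30109)/((2/7 - 1/7*83) - 14310) = -39342/((2/7 - 83/7) - 14310) = -39342/(-81/7 - 14310) = -39342/(-100251/7) = -39342*(-7/100251) = 1162/423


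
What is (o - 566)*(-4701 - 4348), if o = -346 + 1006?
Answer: -850606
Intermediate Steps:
o = 660
(o - 566)*(-4701 - 4348) = (660 - 566)*(-4701 - 4348) = 94*(-9049) = -850606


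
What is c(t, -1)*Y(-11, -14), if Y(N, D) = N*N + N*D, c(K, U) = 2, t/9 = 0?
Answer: 550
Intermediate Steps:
t = 0 (t = 9*0 = 0)
Y(N, D) = N**2 + D*N
c(t, -1)*Y(-11, -14) = 2*(-11*(-14 - 11)) = 2*(-11*(-25)) = 2*275 = 550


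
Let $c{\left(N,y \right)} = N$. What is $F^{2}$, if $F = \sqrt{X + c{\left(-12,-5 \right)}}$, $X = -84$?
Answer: $-96$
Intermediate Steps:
$F = 4 i \sqrt{6}$ ($F = \sqrt{-84 - 12} = \sqrt{-96} = 4 i \sqrt{6} \approx 9.798 i$)
$F^{2} = \left(4 i \sqrt{6}\right)^{2} = -96$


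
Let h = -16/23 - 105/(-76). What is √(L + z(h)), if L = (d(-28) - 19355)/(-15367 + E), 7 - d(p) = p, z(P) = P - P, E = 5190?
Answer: 2*√49154910/10177 ≈ 1.3778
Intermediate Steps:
h = 1199/1748 (h = -16*1/23 - 105*(-1/76) = -16/23 + 105/76 = 1199/1748 ≈ 0.68593)
z(P) = 0
d(p) = 7 - p
L = 19320/10177 (L = ((7 - 1*(-28)) - 19355)/(-15367 + 5190) = ((7 + 28) - 19355)/(-10177) = (35 - 19355)*(-1/10177) = -19320*(-1/10177) = 19320/10177 ≈ 1.8984)
√(L + z(h)) = √(19320/10177 + 0) = √(19320/10177) = 2*√49154910/10177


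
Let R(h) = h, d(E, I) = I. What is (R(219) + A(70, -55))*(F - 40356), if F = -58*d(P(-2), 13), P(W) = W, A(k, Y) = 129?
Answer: -14306280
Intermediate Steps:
F = -754 (F = -58*13 = -754)
(R(219) + A(70, -55))*(F - 40356) = (219 + 129)*(-754 - 40356) = 348*(-41110) = -14306280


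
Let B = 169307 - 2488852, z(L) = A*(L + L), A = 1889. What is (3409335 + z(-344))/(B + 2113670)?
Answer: -2109703/205875 ≈ -10.247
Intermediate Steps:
z(L) = 3778*L (z(L) = 1889*(L + L) = 1889*(2*L) = 3778*L)
B = -2319545
(3409335 + z(-344))/(B + 2113670) = (3409335 + 3778*(-344))/(-2319545 + 2113670) = (3409335 - 1299632)/(-205875) = 2109703*(-1/205875) = -2109703/205875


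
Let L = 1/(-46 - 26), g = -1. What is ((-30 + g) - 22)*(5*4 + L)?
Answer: -76267/72 ≈ -1059.3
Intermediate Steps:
L = -1/72 (L = 1/(-72) = -1/72 ≈ -0.013889)
((-30 + g) - 22)*(5*4 + L) = ((-30 - 1) - 22)*(5*4 - 1/72) = (-31 - 22)*(20 - 1/72) = -53*1439/72 = -76267/72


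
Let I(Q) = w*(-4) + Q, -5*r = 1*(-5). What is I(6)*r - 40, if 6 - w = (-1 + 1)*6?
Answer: -58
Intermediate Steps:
r = 1 (r = -(-5)/5 = -⅕*(-5) = 1)
w = 6 (w = 6 - (-1 + 1)*6 = 6 - 0*6 = 6 - 1*0 = 6 + 0 = 6)
I(Q) = -24 + Q (I(Q) = 6*(-4) + Q = -24 + Q)
I(6)*r - 40 = (-24 + 6)*1 - 40 = -18*1 - 40 = -18 - 40 = -58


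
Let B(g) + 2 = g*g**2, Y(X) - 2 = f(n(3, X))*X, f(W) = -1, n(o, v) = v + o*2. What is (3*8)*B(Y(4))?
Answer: -240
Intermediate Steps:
n(o, v) = v + 2*o
Y(X) = 2 - X
B(g) = -2 + g**3 (B(g) = -2 + g*g**2 = -2 + g**3)
(3*8)*B(Y(4)) = (3*8)*(-2 + (2 - 1*4)**3) = 24*(-2 + (2 - 4)**3) = 24*(-2 + (-2)**3) = 24*(-2 - 8) = 24*(-10) = -240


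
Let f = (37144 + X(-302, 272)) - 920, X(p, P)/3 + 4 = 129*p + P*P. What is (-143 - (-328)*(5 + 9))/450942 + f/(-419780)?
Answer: -515383283/1577470273 ≈ -0.32671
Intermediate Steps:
X(p, P) = -12 + 3*P² + 387*p (X(p, P) = -12 + 3*(129*p + P*P) = -12 + 3*(129*p + P²) = -12 + 3*(P² + 129*p) = -12 + (3*P² + 387*p) = -12 + 3*P² + 387*p)
f = 141290 (f = (37144 + (-12 + 3*272² + 387*(-302))) - 920 = (37144 + (-12 + 3*73984 - 116874)) - 920 = (37144 + (-12 + 221952 - 116874)) - 920 = (37144 + 105066) - 920 = 142210 - 920 = 141290)
(-143 - (-328)*(5 + 9))/450942 + f/(-419780) = (-143 - (-328)*(5 + 9))/450942 + 141290/(-419780) = (-143 - (-328)*14)*(1/450942) + 141290*(-1/419780) = (-143 - 328*(-14))*(1/450942) - 14129/41978 = (-143 + 4592)*(1/450942) - 14129/41978 = 4449*(1/450942) - 14129/41978 = 1483/150314 - 14129/41978 = -515383283/1577470273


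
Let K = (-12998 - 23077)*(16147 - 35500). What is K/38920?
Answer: 139631895/7784 ≈ 17938.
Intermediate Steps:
K = 698159475 (K = -36075*(-19353) = 698159475)
K/38920 = 698159475/38920 = 698159475*(1/38920) = 139631895/7784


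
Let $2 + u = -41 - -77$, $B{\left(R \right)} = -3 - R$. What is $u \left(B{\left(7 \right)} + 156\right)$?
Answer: $4964$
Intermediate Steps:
$u = 34$ ($u = -2 - -36 = -2 + \left(-41 + 77\right) = -2 + 36 = 34$)
$u \left(B{\left(7 \right)} + 156\right) = 34 \left(\left(-3 - 7\right) + 156\right) = 34 \left(-10 + 156\right) = 34 \cdot 146 = 4964$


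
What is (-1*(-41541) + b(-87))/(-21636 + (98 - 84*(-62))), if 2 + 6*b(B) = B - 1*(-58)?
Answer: -49843/19596 ≈ -2.5435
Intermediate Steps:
b(B) = 28/3 + B/6 (b(B) = -⅓ + (B - 1*(-58))/6 = -⅓ + (B + 58)/6 = -⅓ + (58 + B)/6 = -⅓ + (29/3 + B/6) = 28/3 + B/6)
(-1*(-41541) + b(-87))/(-21636 + (98 - 84*(-62))) = (-1*(-41541) + (28/3 + (⅙)*(-87)))/(-21636 + (98 - 84*(-62))) = (41541 + (28/3 - 29/2))/(-21636 + (98 + 5208)) = (41541 - 31/6)/(-21636 + 5306) = (249215/6)/(-16330) = (249215/6)*(-1/16330) = -49843/19596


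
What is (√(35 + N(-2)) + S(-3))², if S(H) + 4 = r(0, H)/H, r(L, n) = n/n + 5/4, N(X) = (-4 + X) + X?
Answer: 793/16 - 57*√3/2 ≈ 0.19905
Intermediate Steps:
N(X) = -4 + 2*X
r(L, n) = 9/4 (r(L, n) = 1 + 5*(¼) = 1 + 5/4 = 9/4)
S(H) = -4 + 9/(4*H)
(√(35 + N(-2)) + S(-3))² = (√(35 + (-4 + 2*(-2))) + (-4 + (9/4)/(-3)))² = (√(35 + (-4 - 4)) + (-4 + (9/4)*(-⅓)))² = (√(35 - 8) + (-4 - ¾))² = (√27 - 19/4)² = (3*√3 - 19/4)² = (-19/4 + 3*√3)²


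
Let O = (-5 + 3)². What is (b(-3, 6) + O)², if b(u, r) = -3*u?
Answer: 169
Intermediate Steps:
O = 4 (O = (-2)² = 4)
(b(-3, 6) + O)² = (-3*(-3) + 4)² = (9 + 4)² = 13² = 169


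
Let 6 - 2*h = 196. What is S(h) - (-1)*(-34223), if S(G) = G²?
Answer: -25198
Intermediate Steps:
h = -95 (h = 3 - ½*196 = 3 - 98 = -95)
S(h) - (-1)*(-34223) = (-95)² - (-1)*(-34223) = 9025 - 1*34223 = 9025 - 34223 = -25198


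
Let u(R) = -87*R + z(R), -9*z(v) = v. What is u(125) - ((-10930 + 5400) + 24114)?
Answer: -265256/9 ≈ -29473.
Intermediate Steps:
z(v) = -v/9
u(R) = -784*R/9 (u(R) = -87*R - R/9 = -784*R/9)
u(125) - ((-10930 + 5400) + 24114) = -784/9*125 - ((-10930 + 5400) + 24114) = -98000/9 - (-5530 + 24114) = -98000/9 - 1*18584 = -98000/9 - 18584 = -265256/9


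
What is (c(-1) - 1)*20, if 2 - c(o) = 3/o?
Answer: 80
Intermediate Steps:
c(o) = 2 - 3/o
(c(-1) - 1)*20 = ((2 - 3/(-1)) - 1)*20 = ((2 - 3*(-1)) - 1)*20 = ((2 + 3) - 1)*20 = (5 - 1)*20 = 4*20 = 80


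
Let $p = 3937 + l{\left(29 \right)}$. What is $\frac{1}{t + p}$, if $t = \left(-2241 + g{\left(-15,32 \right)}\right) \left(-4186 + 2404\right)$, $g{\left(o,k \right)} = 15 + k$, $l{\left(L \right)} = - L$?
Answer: $\frac{1}{3913616} \approx 2.5552 \cdot 10^{-7}$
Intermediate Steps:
$p = 3908$ ($p = 3937 - 29 = 3908$)
$t = 3909708$ ($t = \left(-2241 + \left(15 + 32\right)\right) \left(-4186 + 2404\right) = \left(-2241 + 47\right) \left(-1782\right) = \left(-2194\right) \left(-1782\right) = 3909708$)
$\frac{1}{t + p} = \frac{1}{3909708 + 3908} = \frac{1}{3913616}$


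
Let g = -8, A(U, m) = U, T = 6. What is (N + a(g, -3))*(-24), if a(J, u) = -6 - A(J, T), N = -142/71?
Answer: 0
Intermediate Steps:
N = -2 (N = -142*1/71 = -2)
a(J, u) = -6 - J
(N + a(g, -3))*(-24) = (-2 + (-6 - 1*(-8)))*(-24) = (-2 + (-6 + 8))*(-24) = (-2 + 2)*(-24) = 0*(-24) = 0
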